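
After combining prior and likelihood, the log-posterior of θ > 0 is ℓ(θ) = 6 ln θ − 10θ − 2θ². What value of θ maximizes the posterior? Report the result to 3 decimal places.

θ̂_MAP = 0.500

ℓ'(θ) = 6/θ − 10 − 4θ. Setting this to zero and multiplying by θ: 4θ² + 10θ − 6 = 0.
θ = (−10 + √(10² + 4·4·6)) / (2·4) = (−10 + √196) / 8 = (−10 + 14)/8 = 1/2.
ℓ''(θ) = −6/θ² − 4 < 0, confirming a maximum.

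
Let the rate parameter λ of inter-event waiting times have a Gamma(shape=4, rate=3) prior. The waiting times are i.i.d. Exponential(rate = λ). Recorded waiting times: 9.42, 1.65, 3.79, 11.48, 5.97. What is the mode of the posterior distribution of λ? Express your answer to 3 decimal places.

The Exponential(rate=λ) likelihood is ∝ λ^n e^(−λΣtᵢ). Here n = 5 and Σtᵢ = 9.42 + 1.65 + 3.79 + 11.48 + 5.97 = 32.31.
Posterior ∝ λ^3e^(−3λ) · λ^5e^(−32.31λ) = λ^8e^(−35.31λ), i.e. Gamma(9, 35.31).
Mode = (a−1)/b = 8/35.31 ≈ 0.227.

λ̂_MAP = 0.227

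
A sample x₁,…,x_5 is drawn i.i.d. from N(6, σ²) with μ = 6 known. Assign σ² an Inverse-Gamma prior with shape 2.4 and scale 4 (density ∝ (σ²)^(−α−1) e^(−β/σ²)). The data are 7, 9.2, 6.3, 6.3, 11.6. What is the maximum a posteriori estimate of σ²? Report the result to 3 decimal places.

Sum of squared deviations about the known mean: SS = (7−6)² + (9.2−6)² + (6.3−6)² + (6.3−6)² + (11.6−6)² = 42.78.
The Normal likelihood contributes (σ²)^(−n/2) exp(−SS/(2σ²)), so the posterior is Inverse-Gamma(α + n/2, β + SS/2) = Inverse-Gamma(4.9, 25.39).
The mode of Inverse-Gamma(a, b) is b/(a+1) = 25.39/5.9 ≈ 4.303.

σ̂²_MAP = 4.303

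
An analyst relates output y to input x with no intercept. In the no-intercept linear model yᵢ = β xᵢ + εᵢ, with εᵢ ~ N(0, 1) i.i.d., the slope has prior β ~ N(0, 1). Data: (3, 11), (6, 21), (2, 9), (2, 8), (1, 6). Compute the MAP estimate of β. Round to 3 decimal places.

β̂_MAP = 3.618

log p(β | y) = −Σ(yᵢ − βxᵢ)²/(2·1) − β²/(2·1) + const.
Setting the derivative to zero: Σxᵢ(yᵢ − βxᵢ)/1 − β/1 = 0, so β = Σxᵢyᵢ / (Σxᵢ² + σ²/τ²).
Σxᵢyᵢ = 3·11 + 6·21 + 2·9 + 2·8 + 1·6 = 199; Σxᵢ² = 54; σ²/τ² = 1.
β̂_MAP = 199 / (54 + 1) = 199/55 ≈ 3.618.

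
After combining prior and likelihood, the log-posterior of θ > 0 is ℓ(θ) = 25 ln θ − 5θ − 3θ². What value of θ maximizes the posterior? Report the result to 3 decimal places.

θ̂_MAP = 1.667

ℓ'(θ) = 25/θ − 5 − 6θ. Setting this to zero and multiplying by θ: 6θ² + 5θ − 25 = 0.
θ = (−5 + √(5² + 4·6·25)) / (2·6) = (−5 + √625) / 12 = (−5 + 25)/12 = 5/3.
ℓ''(θ) = −25/θ² − 6 < 0, confirming a maximum.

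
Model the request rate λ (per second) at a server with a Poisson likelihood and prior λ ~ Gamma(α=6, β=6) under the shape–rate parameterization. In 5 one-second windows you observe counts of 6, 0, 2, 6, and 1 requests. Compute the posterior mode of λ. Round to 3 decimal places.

λ̂_MAP = 1.818

Σxᵢ = 6+0+2+6+1 = 15, with n = 5.
Posterior ∝ λ^5e^(−6λ) · λ^15e^(−5λ) = λ^20e^(−11λ), i.e. Gamma(shape=21, rate=11).
The mode of a Gamma(a, b) with a ≥ 1 (shape–rate) is (a−1)/b = 20/11 ≈ 1.818.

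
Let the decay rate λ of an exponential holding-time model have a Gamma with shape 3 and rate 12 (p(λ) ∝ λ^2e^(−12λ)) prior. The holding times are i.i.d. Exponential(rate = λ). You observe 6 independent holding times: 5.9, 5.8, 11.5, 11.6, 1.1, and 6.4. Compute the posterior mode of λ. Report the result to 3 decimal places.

λ̂_MAP = 0.147

The Exponential(rate=λ) likelihood is ∝ λ^n e^(−λΣtᵢ). Here n = 6 and Σtᵢ = 5.9 + 5.8 + 11.5 + 11.6 + 1.1 + 6.4 = 42.3.
Posterior ∝ λ^2e^(−12λ) · λ^6e^(−42.3λ) = λ^8e^(−54.3λ), i.e. Gamma(9, 54.3).
Mode = (a−1)/b = 8/54.3 ≈ 0.147.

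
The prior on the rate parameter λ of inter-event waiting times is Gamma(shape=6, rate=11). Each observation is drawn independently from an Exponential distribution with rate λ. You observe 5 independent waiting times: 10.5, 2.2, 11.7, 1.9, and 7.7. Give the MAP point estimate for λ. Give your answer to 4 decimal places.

λ̂_MAP = 0.2222

The Exponential(rate=λ) likelihood is ∝ λ^n e^(−λΣtᵢ). Here n = 5 and Σtᵢ = 10.5 + 2.2 + 11.7 + 1.9 + 7.7 = 34.
Posterior ∝ λ^5e^(−11λ) · λ^5e^(−34λ) = λ^10e^(−45λ), i.e. Gamma(11, 45).
Mode = (a−1)/b = 10/45 ≈ 0.2222.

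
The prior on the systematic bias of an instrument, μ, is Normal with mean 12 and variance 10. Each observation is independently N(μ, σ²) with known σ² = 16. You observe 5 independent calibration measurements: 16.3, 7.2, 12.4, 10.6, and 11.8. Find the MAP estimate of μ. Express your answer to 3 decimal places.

n = 5; x̄ = (16.3 + 7.2 + 12.4 + 10.6 + 11.8)/5 = 58.3/5 = 11.66.
For a Normal prior and Normal likelihood with known variance, the posterior is Normal; its mode equals its mean, the precision-weighted average.
Prior precision 1/σ₀² = 1/10 = 0.1; data precision n/σ² = 5/16 = 0.3125.
μ̂ = (0.1·12 + 0.3125·11.66) / (0.1 + 0.3125) = 4.84375/0.4125 = 775/66 ≈ 11.742.

μ̂_MAP = 11.742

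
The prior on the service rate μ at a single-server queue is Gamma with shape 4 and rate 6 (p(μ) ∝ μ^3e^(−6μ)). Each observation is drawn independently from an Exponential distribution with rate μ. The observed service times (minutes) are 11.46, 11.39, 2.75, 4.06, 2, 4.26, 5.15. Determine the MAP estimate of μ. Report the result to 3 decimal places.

The Exponential(rate=μ) likelihood is ∝ μ^n e^(−μΣtᵢ). Here n = 7 and Σtᵢ = 11.46 + 11.39 + 2.75 + 4.06 + 2 + 4.26 + 5.15 = 41.07.
Posterior ∝ μ^3e^(−6μ) · μ^7e^(−41.07μ) = μ^10e^(−47.07μ), i.e. Gamma(11, 47.07).
Mode = (a−1)/b = 10/47.07 ≈ 0.212.

μ̂_MAP = 0.212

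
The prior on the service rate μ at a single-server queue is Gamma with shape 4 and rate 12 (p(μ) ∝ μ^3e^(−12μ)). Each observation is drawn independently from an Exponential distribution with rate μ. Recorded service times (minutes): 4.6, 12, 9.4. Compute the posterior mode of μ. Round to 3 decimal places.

μ̂_MAP = 0.158

The Exponential(rate=μ) likelihood is ∝ μ^n e^(−μΣtᵢ). Here n = 3 and Σtᵢ = 4.6 + 12 + 9.4 = 26.
Posterior ∝ μ^3e^(−12μ) · μ^3e^(−26μ) = μ^6e^(−38μ), i.e. Gamma(7, 38).
Mode = (a−1)/b = 6/38 ≈ 0.158.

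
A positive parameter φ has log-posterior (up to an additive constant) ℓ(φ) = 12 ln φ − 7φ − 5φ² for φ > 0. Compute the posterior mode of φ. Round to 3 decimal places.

φ̂_MAP = 0.800

ℓ'(φ) = 12/φ − 7 − 10φ. Setting this to zero and multiplying by φ: 10φ² + 7φ − 12 = 0.
φ = (−7 + √(7² + 4·10·12)) / (2·10) = (−7 + √529) / 20 = (−7 + 23)/20 = 4/5.
ℓ''(φ) = −12/φ² − 10 < 0, confirming a maximum.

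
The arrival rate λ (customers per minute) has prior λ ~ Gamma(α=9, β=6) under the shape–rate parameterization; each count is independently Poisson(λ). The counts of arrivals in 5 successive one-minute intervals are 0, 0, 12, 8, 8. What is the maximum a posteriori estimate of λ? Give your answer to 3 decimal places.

Σxᵢ = 0+0+12+8+8 = 28, with n = 5.
Posterior ∝ λ^8e^(−6λ) · λ^28e^(−5λ) = λ^36e^(−11λ), i.e. Gamma(shape=37, rate=11).
The mode of a Gamma(a, b) with a ≥ 1 (shape–rate) is (a−1)/b = 36/11 ≈ 3.273.

λ̂_MAP = 3.273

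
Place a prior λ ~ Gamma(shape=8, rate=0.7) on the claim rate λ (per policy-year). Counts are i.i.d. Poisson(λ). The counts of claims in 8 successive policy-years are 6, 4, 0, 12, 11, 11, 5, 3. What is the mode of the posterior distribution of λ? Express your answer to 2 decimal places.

λ̂_MAP = 6.78

Σxᵢ = 6+4+0+12+11+11+5+3 = 52, with n = 8.
Posterior ∝ λ^7e^(−0.7λ) · λ^52e^(−8λ) = λ^59e^(−8.7λ), i.e. Gamma(shape=60, rate=8.7).
The mode of a Gamma(a, b) with a ≥ 1 (shape–rate) is (a−1)/b = 59/8.7 ≈ 6.78.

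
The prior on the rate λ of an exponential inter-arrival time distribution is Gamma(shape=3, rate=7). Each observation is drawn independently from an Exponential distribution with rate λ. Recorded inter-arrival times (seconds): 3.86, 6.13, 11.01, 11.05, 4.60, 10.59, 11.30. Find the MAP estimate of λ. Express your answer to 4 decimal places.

λ̂_MAP = 0.1373

The Exponential(rate=λ) likelihood is ∝ λ^n e^(−λΣtᵢ). Here n = 7 and Σtᵢ = 3.86 + 6.13 + 11.01 + 11.05 + 4.60 + 10.59 + 11.30 = 58.54.
Posterior ∝ λ^2e^(−7λ) · λ^7e^(−58.54λ) = λ^9e^(−65.54λ), i.e. Gamma(10, 65.54).
Mode = (a−1)/b = 9/65.54 ≈ 0.1373.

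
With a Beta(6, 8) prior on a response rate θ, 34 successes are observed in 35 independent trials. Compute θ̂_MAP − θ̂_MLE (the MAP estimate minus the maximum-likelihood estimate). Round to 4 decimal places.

Posterior is Beta(40, 9); MAP = (40−1)/(49−2) = 39/47 ≈ 0.82979.
MLE ignores the prior: θ̂_MLE = k/n = 34/35 ≈ 0.97143.
Difference = 39/47 − 34/35 = -233/1645 ≈ -0.1416.

MAP − MLE = -0.1416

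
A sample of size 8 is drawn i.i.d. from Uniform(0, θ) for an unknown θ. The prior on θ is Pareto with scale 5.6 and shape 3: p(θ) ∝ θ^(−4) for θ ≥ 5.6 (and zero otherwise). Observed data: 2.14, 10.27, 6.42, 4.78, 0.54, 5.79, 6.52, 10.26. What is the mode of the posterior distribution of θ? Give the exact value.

θ̂_MAP = 10.27

The Uniform(0, θ) likelihood is θ^(−n) for θ ≥ max(xᵢ), zero otherwise. Here max(xᵢ) = 10.27.
Posterior ∝ θ^(−4) · θ^(−8) = θ^(−12) on θ ≥ max(5.6, 10.27) = 10.27.
This density is strictly decreasing in θ, so the posterior mode lies at the lower boundary of the support.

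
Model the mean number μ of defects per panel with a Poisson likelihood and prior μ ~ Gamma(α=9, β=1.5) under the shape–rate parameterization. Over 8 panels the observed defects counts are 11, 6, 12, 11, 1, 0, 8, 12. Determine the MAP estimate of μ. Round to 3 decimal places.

Σxᵢ = 11+6+12+11+1+0+8+12 = 61, with n = 8.
Posterior ∝ μ^8e^(−1.5μ) · μ^61e^(−8μ) = μ^69e^(−9.5μ), i.e. Gamma(shape=70, rate=9.5).
The mode of a Gamma(a, b) with a ≥ 1 (shape–rate) is (a−1)/b = 69/9.5 ≈ 7.263.

μ̂_MAP = 7.263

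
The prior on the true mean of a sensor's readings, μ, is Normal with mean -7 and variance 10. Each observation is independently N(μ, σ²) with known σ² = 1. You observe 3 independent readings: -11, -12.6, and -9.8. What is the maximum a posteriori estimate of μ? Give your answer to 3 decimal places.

μ̂_MAP = -11.000

n = 3; x̄ = ((-11) + (-12.6) + (-9.8))/3 = -33.4/3 = -167/15 ≈ -11.1333.
For a Normal prior and Normal likelihood with known variance, the posterior is Normal; its mode equals its mean, the precision-weighted average.
Prior precision 1/σ₀² = 1/10 = 0.1; data precision n/σ² = 3/1 = 3.
μ̂ = (0.1·(-7) + 3·(-167/15)) / (0.1 + 3) = (-34.1)/3.1 = -11.000.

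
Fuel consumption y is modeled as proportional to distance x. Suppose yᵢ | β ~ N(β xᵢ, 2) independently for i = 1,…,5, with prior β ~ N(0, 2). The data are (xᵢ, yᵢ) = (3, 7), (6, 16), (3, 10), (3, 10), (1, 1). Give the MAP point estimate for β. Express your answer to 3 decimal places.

β̂_MAP = 2.738

log p(β | y) = −Σ(yᵢ − βxᵢ)²/(2·2) − β²/(2·2) + const.
Setting the derivative to zero: Σxᵢ(yᵢ − βxᵢ)/2 − β/2 = 0, so β = Σxᵢyᵢ / (Σxᵢ² + σ²/τ²).
Σxᵢyᵢ = 3·7 + 6·16 + 3·10 + 3·10 + 1·1 = 178; Σxᵢ² = 64; σ²/τ² = 1.
β̂_MAP = 178 / (64 + 1) = 178/65 ≈ 2.738.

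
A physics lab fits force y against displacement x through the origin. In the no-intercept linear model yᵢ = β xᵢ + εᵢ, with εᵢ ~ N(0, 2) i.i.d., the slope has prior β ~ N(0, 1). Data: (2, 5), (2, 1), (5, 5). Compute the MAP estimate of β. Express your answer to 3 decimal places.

β̂_MAP = 1.057

log p(β | y) = −Σ(yᵢ − βxᵢ)²/(2·2) − β²/(2·1) + const.
Setting the derivative to zero: Σxᵢ(yᵢ − βxᵢ)/2 − β/1 = 0, so β = Σxᵢyᵢ / (Σxᵢ² + σ²/τ²).
Σxᵢyᵢ = 2·5 + 2·1 + 5·5 = 37; Σxᵢ² = 33; σ²/τ² = 2.
β̂_MAP = 37 / (33 + 2) = 37/35 ≈ 1.057.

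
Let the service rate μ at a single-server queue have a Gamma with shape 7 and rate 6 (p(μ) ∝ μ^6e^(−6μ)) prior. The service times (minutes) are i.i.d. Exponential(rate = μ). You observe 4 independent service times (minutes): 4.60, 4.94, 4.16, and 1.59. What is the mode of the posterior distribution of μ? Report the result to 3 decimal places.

μ̂_MAP = 0.470

The Exponential(rate=μ) likelihood is ∝ μ^n e^(−μΣtᵢ). Here n = 4 and Σtᵢ = 4.60 + 4.94 + 4.16 + 1.59 = 15.29.
Posterior ∝ μ^6e^(−6μ) · μ^4e^(−15.29μ) = μ^10e^(−21.29μ), i.e. Gamma(11, 21.29).
Mode = (a−1)/b = 10/21.29 ≈ 0.470.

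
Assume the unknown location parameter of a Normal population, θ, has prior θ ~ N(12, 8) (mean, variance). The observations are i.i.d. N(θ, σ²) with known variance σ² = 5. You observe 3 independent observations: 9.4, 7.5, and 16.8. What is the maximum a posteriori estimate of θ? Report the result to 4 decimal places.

n = 3; x̄ = (9.4 + 7.5 + 16.8)/3 = 33.7/3 = 337/30 ≈ 11.2333.
For a Normal prior and Normal likelihood with known variance, the posterior is Normal; its mode equals its mean, the precision-weighted average.
Prior precision 1/σ₀² = 1/8 = 0.125; data precision n/σ² = 3/5 = 0.6.
θ̂ = (0.125·12 + 0.6·(337/30)) / (0.125 + 0.6) = 8.24/0.725 = 1648/145 ≈ 11.3655.

θ̂_MAP = 11.3655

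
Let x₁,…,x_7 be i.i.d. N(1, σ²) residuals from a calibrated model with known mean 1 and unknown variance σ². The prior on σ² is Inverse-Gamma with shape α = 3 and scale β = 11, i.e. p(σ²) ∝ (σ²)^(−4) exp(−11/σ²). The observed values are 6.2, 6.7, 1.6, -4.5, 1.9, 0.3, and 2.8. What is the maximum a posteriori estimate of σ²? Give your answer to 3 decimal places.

Sum of squared deviations about the known mean: SS = (6.2−1)² + (6.7−1)² + (1.6−1)² + (-4.5−1)² + (1.9−1)² + (0.3−1)² + (2.8−1)² = 94.68.
The Normal likelihood contributes (σ²)^(−n/2) exp(−SS/(2σ²)), so the posterior is Inverse-Gamma(α + n/2, β + SS/2) = Inverse-Gamma(6.5, 58.34).
The mode of Inverse-Gamma(a, b) is b/(a+1) = 58.34/7.5 ≈ 7.779.

σ̂²_MAP = 7.779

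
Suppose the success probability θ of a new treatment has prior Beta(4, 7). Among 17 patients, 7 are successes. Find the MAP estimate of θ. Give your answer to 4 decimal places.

Prior: Beta(4, 7).
Data: 7 successes in 17 trials. The binomial likelihood contributes θ^7(1−θ)^10, so the posterior is Beta(4+7, 7+10) = Beta(11, 17).
For Beta(a, b) with a, b > 1 the mode is (a−1)/(a+b−2) = 10/26 ≈ 0.3846.

θ̂_MAP = 0.3846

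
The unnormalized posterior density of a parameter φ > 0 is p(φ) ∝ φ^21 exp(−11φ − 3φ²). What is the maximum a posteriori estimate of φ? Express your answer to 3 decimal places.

φ̂_MAP = 1.167

ℓ'(φ) = 21/φ − 11 − 6φ. Setting this to zero and multiplying by φ: 6φ² + 11φ − 21 = 0.
φ = (−11 + √(11² + 4·6·21)) / (2·6) = (−11 + √625) / 12 = (−11 + 25)/12 = 7/6.
ℓ''(φ) = −21/φ² − 6 < 0, confirming a maximum.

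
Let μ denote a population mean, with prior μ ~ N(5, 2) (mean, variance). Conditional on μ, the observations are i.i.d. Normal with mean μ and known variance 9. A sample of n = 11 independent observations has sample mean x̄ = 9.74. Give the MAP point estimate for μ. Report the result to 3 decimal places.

μ̂_MAP = 8.364

n = 11, x̄ = 9.74.
For a Normal prior and Normal likelihood with known variance, the posterior is Normal; its mode equals its mean, the precision-weighted average.
Prior precision 1/σ₀² = 1/2 = 0.5; data precision n/σ² = 11/9.
μ̂ = (0.5·5 + (11/9)·9.74) / (0.5 + 11/9) = (3241/225)/(31/18) = 6482/775 ≈ 8.364.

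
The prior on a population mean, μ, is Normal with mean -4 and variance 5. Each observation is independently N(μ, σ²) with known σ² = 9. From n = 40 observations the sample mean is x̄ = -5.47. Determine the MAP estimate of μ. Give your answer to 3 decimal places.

μ̂_MAP = -5.407

n = 40, x̄ = -5.47.
For a Normal prior and Normal likelihood with known variance, the posterior is Normal; its mode equals its mean, the precision-weighted average.
Prior precision 1/σ₀² = 1/5 = 0.2; data precision n/σ² = 40/9.
μ̂ = (0.2·(-4) + (40/9)·(-5.47)) / (0.2 + 40/9) = (-226/9)/(209/45) = -1130/209 ≈ -5.407.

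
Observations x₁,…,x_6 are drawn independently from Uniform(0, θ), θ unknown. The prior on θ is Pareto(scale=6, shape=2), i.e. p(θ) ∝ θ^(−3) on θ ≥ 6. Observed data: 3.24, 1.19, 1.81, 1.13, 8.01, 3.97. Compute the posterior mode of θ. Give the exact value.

The Uniform(0, θ) likelihood is θ^(−n) for θ ≥ max(xᵢ), zero otherwise. Here max(xᵢ) = 8.01.
Posterior ∝ θ^(−3) · θ^(−6) = θ^(−9) on θ ≥ max(6, 8.01) = 8.01.
This density is strictly decreasing in θ, so the posterior mode lies at the lower boundary of the support.

θ̂_MAP = 8.01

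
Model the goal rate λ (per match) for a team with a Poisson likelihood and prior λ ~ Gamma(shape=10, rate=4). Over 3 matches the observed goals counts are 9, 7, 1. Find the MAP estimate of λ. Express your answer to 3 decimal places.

λ̂_MAP = 3.714

Σxᵢ = 9+7+1 = 17, with n = 3.
Posterior ∝ λ^9e^(−4λ) · λ^17e^(−3λ) = λ^26e^(−7λ), i.e. Gamma(shape=27, rate=7).
The mode of a Gamma(a, b) with a ≥ 1 (shape–rate) is (a−1)/b = 26/7 ≈ 3.714.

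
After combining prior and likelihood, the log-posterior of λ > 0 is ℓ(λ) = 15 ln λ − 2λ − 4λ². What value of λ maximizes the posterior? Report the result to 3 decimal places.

λ̂_MAP = 1.250

ℓ'(λ) = 15/λ − 2 − 8λ. Setting this to zero and multiplying by λ: 8λ² + 2λ − 15 = 0.
λ = (−2 + √(2² + 4·8·15)) / (2·8) = (−2 + √484) / 16 = (−2 + 22)/16 = 5/4.
ℓ''(λ) = −15/λ² − 8 < 0, confirming a maximum.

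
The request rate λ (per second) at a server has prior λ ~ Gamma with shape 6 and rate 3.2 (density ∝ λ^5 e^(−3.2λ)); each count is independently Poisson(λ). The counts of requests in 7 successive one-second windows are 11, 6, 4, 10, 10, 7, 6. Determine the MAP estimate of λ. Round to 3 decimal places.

Σxᵢ = 11+6+4+10+10+7+6 = 54, with n = 7.
Posterior ∝ λ^5e^(−3.2λ) · λ^54e^(−7λ) = λ^59e^(−10.2λ), i.e. Gamma(shape=60, rate=10.2).
The mode of a Gamma(a, b) with a ≥ 1 (shape–rate) is (a−1)/b = 59/10.2 ≈ 5.784.

λ̂_MAP = 5.784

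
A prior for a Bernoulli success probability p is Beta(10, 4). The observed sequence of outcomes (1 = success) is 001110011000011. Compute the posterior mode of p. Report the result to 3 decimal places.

p̂_MAP = 0.593

Prior: Beta(10, 4).
Data: 7 successes in 15 trials (from the sequence). The binomial likelihood contributes p^7(1−p)^8, so the posterior is Beta(10+7, 4+8) = Beta(17, 12).
For Beta(a, b) with a, b > 1 the mode is (a−1)/(a+b−2) = 16/27 ≈ 0.593.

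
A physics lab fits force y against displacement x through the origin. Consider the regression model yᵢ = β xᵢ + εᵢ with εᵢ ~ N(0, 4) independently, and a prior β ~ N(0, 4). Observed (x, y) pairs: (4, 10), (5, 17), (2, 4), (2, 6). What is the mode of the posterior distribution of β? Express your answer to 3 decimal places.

log p(β | y) = −Σ(yᵢ − βxᵢ)²/(2·4) − β²/(2·4) + const.
Setting the derivative to zero: Σxᵢ(yᵢ − βxᵢ)/4 − β/4 = 0, so β = Σxᵢyᵢ / (Σxᵢ² + σ²/τ²).
Σxᵢyᵢ = 4·10 + 5·17 + 2·4 + 2·6 = 145; Σxᵢ² = 49; σ²/τ² = 1.
β̂_MAP = 145 / (49 + 1) = 145/50 ≈ 2.900.

β̂_MAP = 2.900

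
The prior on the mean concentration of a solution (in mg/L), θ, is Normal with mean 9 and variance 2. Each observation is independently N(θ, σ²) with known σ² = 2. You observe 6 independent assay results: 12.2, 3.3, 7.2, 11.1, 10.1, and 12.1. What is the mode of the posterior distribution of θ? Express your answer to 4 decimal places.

θ̂_MAP = 9.2857

n = 6; x̄ = (12.2 + 3.3 + 7.2 + 11.1 + 10.1 + 12.1)/6 = 56/6 = 28/3 ≈ 9.3333.
For a Normal prior and Normal likelihood with known variance, the posterior is Normal; its mode equals its mean, the precision-weighted average.
Prior precision 1/σ₀² = 1/2 = 0.5; data precision n/σ² = 6/2 = 3.
θ̂ = (0.5·9 + 3·(28/3)) / (0.5 + 3) = 32.5/3.5 = 65/7 ≈ 9.2857.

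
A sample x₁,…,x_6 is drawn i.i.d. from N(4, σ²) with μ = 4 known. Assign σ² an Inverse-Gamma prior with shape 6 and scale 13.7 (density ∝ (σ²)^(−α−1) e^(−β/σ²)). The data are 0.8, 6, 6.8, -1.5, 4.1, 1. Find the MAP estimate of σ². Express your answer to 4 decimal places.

σ̂²_MAP = 4.4370

Sum of squared deviations about the known mean: SS = (0.8−4)² + (6−4)² + (6.8−4)² + (-1.5−4)² + (4.1−4)² + (1−4)² = 61.34.
The Normal likelihood contributes (σ²)^(−n/2) exp(−SS/(2σ²)), so the posterior is Inverse-Gamma(α + n/2, β + SS/2) = Inverse-Gamma(9, 44.37).
The mode of Inverse-Gamma(a, b) is b/(a+1) = 44.37/10 ≈ 4.4370.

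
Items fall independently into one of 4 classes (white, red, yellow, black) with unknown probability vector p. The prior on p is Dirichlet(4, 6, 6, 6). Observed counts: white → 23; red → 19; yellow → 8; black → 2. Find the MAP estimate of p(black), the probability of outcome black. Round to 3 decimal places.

The posterior is Dirichlet(αᵢ + nᵢ) = Dirichlet(27, 25, 14, 8).
For a Dirichlet(a₁,…,a_K) with all aᵢ > 1, the mode has j-th component (aⱼ − 1)/(Σaᵢ − K).
Here Σaᵢ = 74 and K = 4, so p(black) = (8 − 1)/(74 − 4) = 7/70 ≈ 0.100.

MAP estimate of p(black) = 0.100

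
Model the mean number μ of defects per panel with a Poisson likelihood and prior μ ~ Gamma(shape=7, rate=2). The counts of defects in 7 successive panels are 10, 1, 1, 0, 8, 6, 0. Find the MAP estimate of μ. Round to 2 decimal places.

Σxᵢ = 10+1+1+0+8+6+0 = 26, with n = 7.
Posterior ∝ μ^6e^(−2μ) · μ^26e^(−7μ) = μ^32e^(−9μ), i.e. Gamma(shape=33, rate=9).
The mode of a Gamma(a, b) with a ≥ 1 (shape–rate) is (a−1)/b = 32/9 ≈ 3.56.

μ̂_MAP = 3.56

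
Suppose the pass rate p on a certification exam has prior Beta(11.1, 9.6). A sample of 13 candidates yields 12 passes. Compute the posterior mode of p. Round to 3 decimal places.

Prior: Beta(11.1, 9.6).
Data: 12 successes in 13 trials. The binomial likelihood contributes p^12(1−p)^1, so the posterior is Beta(11.1+12, 9.6+1) = Beta(23.1, 10.6).
For Beta(a, b) with a, b > 1 the mode is (a−1)/(a+b−2) = 22.1/31.7 ≈ 0.697.

p̂_MAP = 0.697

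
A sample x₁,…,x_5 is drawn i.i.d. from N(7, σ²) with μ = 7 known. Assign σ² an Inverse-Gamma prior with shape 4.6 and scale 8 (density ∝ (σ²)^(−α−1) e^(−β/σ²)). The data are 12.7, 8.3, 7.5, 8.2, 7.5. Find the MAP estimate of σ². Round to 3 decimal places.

Sum of squared deviations about the known mean: SS = (12.7−7)² + (8.3−7)² + (7.5−7)² + (8.2−7)² + (7.5−7)² = 36.12.
The Normal likelihood contributes (σ²)^(−n/2) exp(−SS/(2σ²)), so the posterior is Inverse-Gamma(α + n/2, β + SS/2) = Inverse-Gamma(7.1, 26.06).
The mode of Inverse-Gamma(a, b) is b/(a+1) = 26.06/8.1 ≈ 3.217.

σ̂²_MAP = 3.217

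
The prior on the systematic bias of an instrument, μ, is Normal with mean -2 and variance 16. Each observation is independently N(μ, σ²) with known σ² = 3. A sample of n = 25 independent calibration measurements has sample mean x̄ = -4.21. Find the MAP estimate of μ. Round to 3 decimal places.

n = 25, x̄ = -4.21.
For a Normal prior and Normal likelihood with known variance, the posterior is Normal; its mode equals its mean, the precision-weighted average.
Prior precision 1/σ₀² = 1/16 = 0.0625; data precision n/σ² = 25/3.
μ̂ = (0.0625·(-2) + (25/3)·(-4.21)) / (0.0625 + 25/3) = (-845/24)/(403/48) = -130/31 ≈ -4.194.

μ̂_MAP = -4.194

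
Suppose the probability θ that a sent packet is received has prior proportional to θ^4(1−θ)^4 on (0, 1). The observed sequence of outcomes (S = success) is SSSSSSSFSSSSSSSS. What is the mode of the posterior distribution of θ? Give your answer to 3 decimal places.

The prior density ∝ θ^4(1−θ)^4 is the kernel of Beta(5, 5).
Data: 15 successes in 16 trials (from the sequence). The binomial likelihood contributes θ^15(1−θ)^1, so the posterior is Beta(5+15, 5+1) = Beta(20, 6).
For Beta(a, b) with a, b > 1 the mode is (a−1)/(a+b−2) = 19/24 ≈ 0.792.

θ̂_MAP = 0.792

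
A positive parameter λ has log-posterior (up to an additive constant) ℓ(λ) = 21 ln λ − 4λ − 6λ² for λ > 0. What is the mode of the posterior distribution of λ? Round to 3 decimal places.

λ̂_MAP = 1.167

ℓ'(λ) = 21/λ − 4 − 12λ. Setting this to zero and multiplying by λ: 12λ² + 4λ − 21 = 0.
λ = (−4 + √(4² + 4·12·21)) / (2·12) = (−4 + √1024) / 24 = (−4 + 32)/24 = 7/6.
ℓ''(λ) = −21/λ² − 12 < 0, confirming a maximum.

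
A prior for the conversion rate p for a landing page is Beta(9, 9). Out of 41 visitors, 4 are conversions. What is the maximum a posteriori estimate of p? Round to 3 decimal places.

p̂_MAP = 0.211

Prior: Beta(9, 9).
Data: 4 successes in 41 trials. The binomial likelihood contributes p^4(1−p)^37, so the posterior is Beta(9+4, 9+37) = Beta(13, 46).
For Beta(a, b) with a, b > 1 the mode is (a−1)/(a+b−2) = 12/57 ≈ 0.211.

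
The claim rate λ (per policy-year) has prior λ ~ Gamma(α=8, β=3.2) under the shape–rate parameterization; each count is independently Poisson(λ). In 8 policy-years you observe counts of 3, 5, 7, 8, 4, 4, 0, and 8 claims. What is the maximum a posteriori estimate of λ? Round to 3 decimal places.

Σxᵢ = 3+5+7+8+4+4+0+8 = 39, with n = 8.
Posterior ∝ λ^7e^(−3.2λ) · λ^39e^(−8λ) = λ^46e^(−11.2λ), i.e. Gamma(shape=47, rate=11.2).
The mode of a Gamma(a, b) with a ≥ 1 (shape–rate) is (a−1)/b = 46/11.2 ≈ 4.107.

λ̂_MAP = 4.107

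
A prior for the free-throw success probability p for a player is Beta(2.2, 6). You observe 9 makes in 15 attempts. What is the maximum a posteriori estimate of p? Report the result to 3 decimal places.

Prior: Beta(2.2, 6).
Data: 9 successes in 15 trials. The binomial likelihood contributes p^9(1−p)^6, so the posterior is Beta(2.2+9, 6+6) = Beta(11.2, 12).
For Beta(a, b) with a, b > 1 the mode is (a−1)/(a+b−2) = 10.2/21.2 ≈ 0.481.

p̂_MAP = 0.481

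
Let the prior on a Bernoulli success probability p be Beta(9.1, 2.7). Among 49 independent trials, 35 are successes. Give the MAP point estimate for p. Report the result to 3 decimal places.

Prior: Beta(9.1, 2.7).
Data: 35 successes in 49 trials. The binomial likelihood contributes p^35(1−p)^14, so the posterior is Beta(9.1+35, 2.7+14) = Beta(44.1, 16.7).
For Beta(a, b) with a, b > 1 the mode is (a−1)/(a+b−2) = 43.1/58.8 ≈ 0.733.

p̂_MAP = 0.733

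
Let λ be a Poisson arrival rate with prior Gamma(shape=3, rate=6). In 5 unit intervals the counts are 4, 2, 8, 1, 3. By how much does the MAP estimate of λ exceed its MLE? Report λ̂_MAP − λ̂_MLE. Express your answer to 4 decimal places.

MAP − MLE = -1.7818

Σxᵢ = 18. Posterior is Gamma(21, 11); MAP = (21−1)/11 = 20/11 ≈ 1.81818.
MLE = x̄ = 18/5 ≈ 3.60000.
Difference = 20/11 − 18/5 = -98/55 ≈ -1.7818.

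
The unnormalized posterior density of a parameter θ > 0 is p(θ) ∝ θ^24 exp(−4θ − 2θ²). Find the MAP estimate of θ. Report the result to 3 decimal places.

ℓ'(θ) = 24/θ − 4 − 4θ. Setting this to zero and multiplying by θ: 4θ² + 4θ − 24 = 0.
θ = (−4 + √(4² + 4·4·24)) / (2·4) = (−4 + √400) / 8 = (−4 + 20)/8 = 2.
ℓ''(θ) = −24/θ² − 4 < 0, confirming a maximum.

θ̂_MAP = 2.000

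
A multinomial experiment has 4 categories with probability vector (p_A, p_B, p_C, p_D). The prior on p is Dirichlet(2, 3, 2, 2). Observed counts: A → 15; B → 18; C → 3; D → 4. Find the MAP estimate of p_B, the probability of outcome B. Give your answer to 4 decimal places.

The posterior is Dirichlet(αᵢ + nᵢ) = Dirichlet(17, 21, 5, 6).
For a Dirichlet(a₁,…,a_K) with all aᵢ > 1, the mode has j-th component (aⱼ − 1)/(Σaᵢ − K).
Here Σaᵢ = 49 and K = 4, so p_B = (21 − 1)/(49 − 4) = 20/45 ≈ 0.4444.

MAP estimate of p_B = 0.4444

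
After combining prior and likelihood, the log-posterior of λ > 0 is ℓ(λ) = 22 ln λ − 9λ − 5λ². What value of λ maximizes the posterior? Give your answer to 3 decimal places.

λ̂_MAP = 1.100

ℓ'(λ) = 22/λ − 9 − 10λ. Setting this to zero and multiplying by λ: 10λ² + 9λ − 22 = 0.
λ = (−9 + √(9² + 4·10·22)) / (2·10) = (−9 + √961) / 20 = (−9 + 31)/20 = 11/10.
ℓ''(λ) = −22/λ² − 10 < 0, confirming a maximum.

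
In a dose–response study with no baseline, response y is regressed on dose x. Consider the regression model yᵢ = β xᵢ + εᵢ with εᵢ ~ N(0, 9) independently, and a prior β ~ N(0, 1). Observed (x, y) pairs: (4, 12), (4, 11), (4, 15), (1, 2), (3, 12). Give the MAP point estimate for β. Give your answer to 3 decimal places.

β̂_MAP = 2.836

log p(β | y) = −Σ(yᵢ − βxᵢ)²/(2·9) − β²/(2·1) + const.
Setting the derivative to zero: Σxᵢ(yᵢ − βxᵢ)/9 − β/1 = 0, so β = Σxᵢyᵢ / (Σxᵢ² + σ²/τ²).
Σxᵢyᵢ = 4·12 + 4·11 + 4·15 + 1·2 + 3·12 = 190; Σxᵢ² = 58; σ²/τ² = 9.
β̂_MAP = 190 / (58 + 9) = 190/67 ≈ 2.836.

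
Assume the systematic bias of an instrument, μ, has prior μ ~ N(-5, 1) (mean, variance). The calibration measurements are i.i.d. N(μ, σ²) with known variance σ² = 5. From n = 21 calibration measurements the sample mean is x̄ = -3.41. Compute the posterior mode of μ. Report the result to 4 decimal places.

n = 21, x̄ = -3.41.
For a Normal prior and Normal likelihood with known variance, the posterior is Normal; its mode equals its mean, the precision-weighted average.
Prior precision 1/σ₀² = 1/1 = 1; data precision n/σ² = 21/5 = 4.2.
μ̂ = (1·(-5) + 4.2·(-3.41)) / (1 + 4.2) = (-19.322)/5.2 = -9661/2600 ≈ -3.7158.

μ̂_MAP = -3.7158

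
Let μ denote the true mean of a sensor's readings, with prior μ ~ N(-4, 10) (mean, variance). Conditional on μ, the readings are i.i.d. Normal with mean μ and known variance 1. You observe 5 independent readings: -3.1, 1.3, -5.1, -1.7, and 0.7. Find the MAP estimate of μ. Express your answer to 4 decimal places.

n = 5; x̄ = ((-3.1) + 1.3 + (-5.1) + (-1.7) + 0.7)/5 = -7.9/5 = -1.58.
For a Normal prior and Normal likelihood with known variance, the posterior is Normal; its mode equals its mean, the precision-weighted average.
Prior precision 1/σ₀² = 1/10 = 0.1; data precision n/σ² = 5/1 = 5.
μ̂ = (0.1·(-4) + 5·(-1.58)) / (0.1 + 5) = (-8.3)/5.1 = -83/51 ≈ -1.6275.

μ̂_MAP = -1.6275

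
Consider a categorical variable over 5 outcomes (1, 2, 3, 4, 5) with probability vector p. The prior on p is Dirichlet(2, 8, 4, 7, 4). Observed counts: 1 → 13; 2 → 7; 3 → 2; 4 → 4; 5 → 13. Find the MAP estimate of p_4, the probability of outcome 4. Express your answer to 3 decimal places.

MAP estimate: 0.169

The posterior is Dirichlet(αᵢ + nᵢ) = Dirichlet(15, 15, 6, 11, 17).
For a Dirichlet(a₁,…,a_K) with all aᵢ > 1, the mode has j-th component (aⱼ − 1)/(Σaᵢ − K).
Here Σaᵢ = 64 and K = 5, so p_4 = (11 − 1)/(64 − 5) = 10/59 ≈ 0.169.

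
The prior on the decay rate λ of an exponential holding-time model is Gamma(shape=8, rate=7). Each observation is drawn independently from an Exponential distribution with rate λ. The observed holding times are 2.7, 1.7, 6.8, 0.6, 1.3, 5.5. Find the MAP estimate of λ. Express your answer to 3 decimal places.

λ̂_MAP = 0.508

The Exponential(rate=λ) likelihood is ∝ λ^n e^(−λΣtᵢ). Here n = 6 and Σtᵢ = 2.7 + 1.7 + 6.8 + 0.6 + 1.3 + 5.5 = 18.6.
Posterior ∝ λ^7e^(−7λ) · λ^6e^(−18.6λ) = λ^13e^(−25.6λ), i.e. Gamma(14, 25.6).
Mode = (a−1)/b = 13/25.6 ≈ 0.508.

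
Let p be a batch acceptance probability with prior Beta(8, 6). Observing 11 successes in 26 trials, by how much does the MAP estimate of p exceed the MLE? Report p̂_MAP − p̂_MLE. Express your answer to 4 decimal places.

Posterior is Beta(19, 21); MAP = (19−1)/(40−2) = 18/38 ≈ 0.47368.
MLE ignores the prior: p̂_MLE = k/n = 11/26 ≈ 0.42308.
Difference = 18/38 − 11/26 = 25/494 ≈ 0.0506.

MAP − MLE = 0.0506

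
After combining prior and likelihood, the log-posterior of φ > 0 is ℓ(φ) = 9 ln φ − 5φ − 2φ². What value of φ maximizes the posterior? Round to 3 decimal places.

ℓ'(φ) = 9/φ − 5 − 4φ. Setting this to zero and multiplying by φ: 4φ² + 5φ − 9 = 0.
φ = (−5 + √(5² + 4·4·9)) / (2·4) = (−5 + √169) / 8 = (−5 + 13)/8 = 1.
ℓ''(φ) = −9/φ² − 4 < 0, confirming a maximum.

φ̂_MAP = 1.000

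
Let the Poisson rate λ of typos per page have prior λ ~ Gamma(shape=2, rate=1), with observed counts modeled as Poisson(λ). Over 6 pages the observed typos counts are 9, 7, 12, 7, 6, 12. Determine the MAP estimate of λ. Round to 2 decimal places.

λ̂_MAP = 7.71

Σxᵢ = 9+7+12+7+6+12 = 53, with n = 6.
Posterior ∝ λe^(−1λ) · λ^53e^(−6λ) = λ^54e^(−7λ), i.e. Gamma(shape=55, rate=7).
The mode of a Gamma(a, b) with a ≥ 1 (shape–rate) is (a−1)/b = 54/7 ≈ 7.71.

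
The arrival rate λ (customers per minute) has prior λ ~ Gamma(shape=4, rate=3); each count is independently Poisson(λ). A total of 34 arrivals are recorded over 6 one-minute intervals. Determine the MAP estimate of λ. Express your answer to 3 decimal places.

λ̂_MAP = 4.111

Σxᵢ = 34, n = 6.
Posterior ∝ λ^3e^(−3λ) · λ^34e^(−6λ) = λ^37e^(−9λ), i.e. Gamma(shape=38, rate=9).
The mode of a Gamma(a, b) with a ≥ 1 (shape–rate) is (a−1)/b = 37/9 ≈ 4.111.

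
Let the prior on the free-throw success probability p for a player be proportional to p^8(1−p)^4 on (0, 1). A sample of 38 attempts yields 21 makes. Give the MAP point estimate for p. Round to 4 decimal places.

The prior density ∝ p^8(1−p)^4 is the kernel of Beta(9, 5).
Data: 21 successes in 38 trials. The binomial likelihood contributes p^21(1−p)^17, so the posterior is Beta(9+21, 5+17) = Beta(30, 22).
For Beta(a, b) with a, b > 1 the mode is (a−1)/(a+b−2) = 29/50 ≈ 0.5800.

p̂_MAP = 0.5800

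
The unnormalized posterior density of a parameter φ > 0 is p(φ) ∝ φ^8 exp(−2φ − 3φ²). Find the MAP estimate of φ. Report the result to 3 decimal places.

φ̂_MAP = 1.000

ℓ'(φ) = 8/φ − 2 − 6φ. Setting this to zero and multiplying by φ: 6φ² + 2φ − 8 = 0.
φ = (−2 + √(2² + 4·6·8)) / (2·6) = (−2 + √196) / 12 = (−2 + 14)/12 = 1.
ℓ''(φ) = −8/φ² − 6 < 0, confirming a maximum.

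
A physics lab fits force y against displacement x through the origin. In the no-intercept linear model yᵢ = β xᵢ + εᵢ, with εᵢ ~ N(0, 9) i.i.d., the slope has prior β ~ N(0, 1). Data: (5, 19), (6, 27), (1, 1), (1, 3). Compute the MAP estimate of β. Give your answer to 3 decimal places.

log p(β | y) = −Σ(yᵢ − βxᵢ)²/(2·9) − β²/(2·1) + const.
Setting the derivative to zero: Σxᵢ(yᵢ − βxᵢ)/9 − β/1 = 0, so β = Σxᵢyᵢ / (Σxᵢ² + σ²/τ²).
Σxᵢyᵢ = 5·19 + 6·27 + 1·1 + 1·3 = 261; Σxᵢ² = 63; σ²/τ² = 9.
β̂_MAP = 261 / (63 + 9) = 261/72 ≈ 3.625.

β̂_MAP = 3.625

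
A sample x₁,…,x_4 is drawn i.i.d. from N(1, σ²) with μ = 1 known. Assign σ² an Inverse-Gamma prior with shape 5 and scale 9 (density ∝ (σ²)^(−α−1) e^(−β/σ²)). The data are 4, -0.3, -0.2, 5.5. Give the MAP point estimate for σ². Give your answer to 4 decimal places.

σ̂²_MAP = 3.1488

Sum of squared deviations about the known mean: SS = (4−1)² + (-0.3−1)² + (-0.2−1)² + (5.5−1)² = 32.38.
The Normal likelihood contributes (σ²)^(−n/2) exp(−SS/(2σ²)), so the posterior is Inverse-Gamma(α + n/2, β + SS/2) = Inverse-Gamma(7, 25.19).
The mode of Inverse-Gamma(a, b) is b/(a+1) = 25.19/8 ≈ 3.1488.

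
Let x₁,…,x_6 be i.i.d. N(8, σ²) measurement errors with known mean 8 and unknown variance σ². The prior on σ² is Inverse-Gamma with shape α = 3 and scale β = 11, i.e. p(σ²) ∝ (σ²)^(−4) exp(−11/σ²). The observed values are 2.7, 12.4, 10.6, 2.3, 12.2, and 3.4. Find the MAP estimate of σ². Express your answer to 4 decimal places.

Sum of squared deviations about the known mean: SS = (2.7−8)² + (12.4−8)² + (10.6−8)² + (2.3−8)² + (12.2−8)² + (3.4−8)² = 125.5.
The Normal likelihood contributes (σ²)^(−n/2) exp(−SS/(2σ²)), so the posterior is Inverse-Gamma(α + n/2, β + SS/2) = Inverse-Gamma(6, 73.75).
The mode of Inverse-Gamma(a, b) is b/(a+1) = 73.75/7 ≈ 10.5357.

σ̂²_MAP = 10.5357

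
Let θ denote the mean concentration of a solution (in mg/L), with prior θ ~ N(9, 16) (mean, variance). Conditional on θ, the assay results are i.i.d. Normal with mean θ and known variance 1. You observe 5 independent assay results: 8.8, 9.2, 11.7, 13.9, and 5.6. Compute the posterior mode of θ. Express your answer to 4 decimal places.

θ̂_MAP = 9.8296

n = 5; x̄ = (8.8 + 9.2 + 11.7 + 13.9 + 5.6)/5 = 49.2/5 = 9.84.
For a Normal prior and Normal likelihood with known variance, the posterior is Normal; its mode equals its mean, the precision-weighted average.
Prior precision 1/σ₀² = 1/16 = 0.0625; data precision n/σ² = 5/1 = 5.
θ̂ = (0.0625·9 + 5·9.84) / (0.0625 + 5) = 49.7625/5.0625 = 1327/135 ≈ 9.8296.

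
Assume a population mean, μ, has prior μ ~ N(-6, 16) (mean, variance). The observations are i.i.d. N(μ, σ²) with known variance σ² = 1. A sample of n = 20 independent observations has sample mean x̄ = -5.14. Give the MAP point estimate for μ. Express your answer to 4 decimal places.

μ̂_MAP = -5.1427

n = 20, x̄ = -5.14.
For a Normal prior and Normal likelihood with known variance, the posterior is Normal; its mode equals its mean, the precision-weighted average.
Prior precision 1/σ₀² = 1/16 = 0.0625; data precision n/σ² = 20/1 = 20.
μ̂ = (0.0625·(-6) + 20·(-5.14)) / (0.0625 + 20) = (-103.175)/20.0625 = -8254/1605 ≈ -5.1427.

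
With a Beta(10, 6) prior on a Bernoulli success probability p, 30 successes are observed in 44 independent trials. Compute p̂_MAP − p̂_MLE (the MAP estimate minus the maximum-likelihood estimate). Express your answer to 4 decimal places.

MAP − MLE = -0.0094

Posterior is Beta(40, 20); MAP = (40−1)/(60−2) = 39/58 ≈ 0.67241.
MLE ignores the prior: p̂_MLE = k/n = 30/44 ≈ 0.68182.
Difference = 39/58 − 30/44 = -3/319 ≈ -0.0094.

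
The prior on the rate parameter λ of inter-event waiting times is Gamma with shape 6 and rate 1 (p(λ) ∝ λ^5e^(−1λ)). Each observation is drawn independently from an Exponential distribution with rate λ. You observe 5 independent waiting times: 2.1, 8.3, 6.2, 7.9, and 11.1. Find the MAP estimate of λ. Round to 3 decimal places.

The Exponential(rate=λ) likelihood is ∝ λ^n e^(−λΣtᵢ). Here n = 5 and Σtᵢ = 2.1 + 8.3 + 6.2 + 7.9 + 11.1 = 35.6.
Posterior ∝ λ^5e^(−1λ) · λ^5e^(−35.6λ) = λ^10e^(−36.6λ), i.e. Gamma(11, 36.6).
Mode = (a−1)/b = 10/36.6 ≈ 0.273.

λ̂_MAP = 0.273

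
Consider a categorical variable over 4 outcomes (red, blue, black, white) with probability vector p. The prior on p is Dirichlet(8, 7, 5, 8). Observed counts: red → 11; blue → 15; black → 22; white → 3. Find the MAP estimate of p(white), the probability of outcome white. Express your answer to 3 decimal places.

The posterior is Dirichlet(αᵢ + nᵢ) = Dirichlet(19, 22, 27, 11).
For a Dirichlet(a₁,…,a_K) with all aᵢ > 1, the mode has j-th component (aⱼ − 1)/(Σaᵢ − K).
Here Σaᵢ = 79 and K = 4, so p(white) = (11 − 1)/(79 − 4) = 10/75 ≈ 0.133.

MAP estimate of p(white) = 0.133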